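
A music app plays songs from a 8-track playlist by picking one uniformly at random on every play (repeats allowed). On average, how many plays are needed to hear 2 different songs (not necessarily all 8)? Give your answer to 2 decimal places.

With k distinct songs already seen, the next new one arrives after an expected 8/(8-k) plays.
Sum over k = 0,...,1: E = 8/8 + 8/7 = 2.143.

2.14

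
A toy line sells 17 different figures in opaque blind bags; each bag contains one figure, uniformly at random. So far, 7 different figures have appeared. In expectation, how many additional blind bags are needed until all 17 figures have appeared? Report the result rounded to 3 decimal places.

From k distinct to k+1 distinct takes on average 17/(17-k) blind bags.
Sum over k = 7,...,16: E = 17/10 + 17/9 + 17/8 + ... + 17/2 + 17/1 = 49.7925.

49.792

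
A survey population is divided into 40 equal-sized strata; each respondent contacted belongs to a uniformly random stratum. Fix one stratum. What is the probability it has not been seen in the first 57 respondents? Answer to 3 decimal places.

0.236

On each respondent the fixed stratum fails to appear with probability 39/40.
P(still missing after 57) = (39/40)^57 = 0.2362.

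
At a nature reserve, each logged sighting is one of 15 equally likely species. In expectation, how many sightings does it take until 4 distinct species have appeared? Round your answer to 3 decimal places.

4.475

Going from k to k+1 distinct takes a geometric number of sightings with mean 15/(15-k).
Sum over k = 0,...,3: E = 15/15 + 15/14 + 15/13 + 15/12 = 4.4753.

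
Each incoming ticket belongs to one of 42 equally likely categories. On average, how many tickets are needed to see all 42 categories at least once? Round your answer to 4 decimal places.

Split into phases: going from k distinct to k+1 distinct takes on average 42/(42-k) tickets.
E[T] = 42/42 + 42/41 + 42/40 + ... + 42/2 + 42/1 = 42·H_{42}.
H_{42} = 4.32674, so E[T] = 181.72320.

181.7232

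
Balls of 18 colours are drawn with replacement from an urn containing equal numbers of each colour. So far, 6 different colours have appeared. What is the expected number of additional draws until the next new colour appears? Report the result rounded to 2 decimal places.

Each draw yields a new colour with probability (18-6)/18 = 12/18, so the wait is geometric with mean 18/12.
E = 18/12 = 1.500.

1.50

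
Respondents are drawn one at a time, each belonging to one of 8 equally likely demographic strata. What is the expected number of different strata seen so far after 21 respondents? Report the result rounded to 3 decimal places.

For each stratum, P(seen in 21 respondents) = 1 - (7/8)^21 = 0.9394.
By linearity of expectation, E[distinct seen] = 8·(1 - (7/8)^21) = 7.5155.

7.516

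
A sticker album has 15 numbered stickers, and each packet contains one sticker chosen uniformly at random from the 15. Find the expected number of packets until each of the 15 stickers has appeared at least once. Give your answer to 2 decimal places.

After k distinct stickers have appeared, the next packet gives a new one with probability (15-k)/15, so the expected wait for the (k+1)-th is 15/(15-k).
E[T] = 15/15 + 15/14 + 15/13 + ... + 15/2 + 15/1 = 15·H_{15}.
H_{15} = 3.318, so E[T] = 49.773.

49.77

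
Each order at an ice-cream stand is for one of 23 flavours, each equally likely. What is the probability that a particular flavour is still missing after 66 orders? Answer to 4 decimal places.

On each order the fixed flavour fails to appear with probability 22/23.
P(still missing after 66) = (22/23)^66 = 0.05319.

0.0532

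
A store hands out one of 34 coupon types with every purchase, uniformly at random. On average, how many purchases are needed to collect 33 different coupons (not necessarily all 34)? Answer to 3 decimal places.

106.019

Going from k to k+1 distinct takes a geometric number of purchases with mean 34/(34-k).
Sum over k = 0,...,32: E = 34/34 + 34/33 + 34/32 + ... + 34/3 + 34/2 = 106.0191.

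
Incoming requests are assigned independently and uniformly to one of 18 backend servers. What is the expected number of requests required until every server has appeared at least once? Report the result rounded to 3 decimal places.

62.912

The wait to go from k to k+1 distinct servers is geometric with mean 18/(18-k).
E[T] = 18/18 + 18/17 + 18/16 + ... + 18/2 + 18/1 = 18·H_{18}.
H_{18} = 3.4951, so E[T] = 62.9119.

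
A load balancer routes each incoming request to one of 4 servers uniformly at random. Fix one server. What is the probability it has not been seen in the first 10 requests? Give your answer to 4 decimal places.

0.0563

Each request misses the fixed server with probability (4-1)/4 = 3/4, independently.
P(still missing after 10) = (3/4)^10 = 0.05631.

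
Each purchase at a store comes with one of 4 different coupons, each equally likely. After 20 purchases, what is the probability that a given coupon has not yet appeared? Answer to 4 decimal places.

Each purchase misses the fixed coupon with probability (4-1)/4 = 3/4, independently.
P(still missing after 20) = (3/4)^20 = 0.00317.

0.0032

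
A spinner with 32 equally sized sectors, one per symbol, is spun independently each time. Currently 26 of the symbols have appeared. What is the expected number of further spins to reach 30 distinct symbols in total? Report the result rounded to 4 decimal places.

30.4000

From k distinct to k+1 distinct takes on average 32/(32-k) spins.
Sum over k = 26,...,29: E = 32/6 + 32/5 + 32/4 + 32/3 = 30.40000.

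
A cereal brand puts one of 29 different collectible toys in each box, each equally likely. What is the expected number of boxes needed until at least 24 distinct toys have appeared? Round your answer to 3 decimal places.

48.671

With k distinct toys already seen, the next new one arrives after an expected 29/(29-k) boxes.
Sum over k = 0,...,23: E = 29/29 + 29/28 + 29/27 + ... + 29/7 + 29/6 = 48.6713.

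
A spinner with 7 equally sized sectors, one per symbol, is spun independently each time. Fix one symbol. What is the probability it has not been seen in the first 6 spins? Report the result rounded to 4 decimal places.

On each spin the fixed symbol fails to appear with probability 6/7.
P(still missing after 6) = (6/7)^6 = 0.39657.

0.3966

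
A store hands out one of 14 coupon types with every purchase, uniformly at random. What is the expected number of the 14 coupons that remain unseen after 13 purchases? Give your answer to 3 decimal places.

5.342

For each coupon, P(unseen after 13) = (13/14)^13 = 0.3816.
By linearity of expectation, E[unseen] = 14·(13/14)^13 = 5.3423.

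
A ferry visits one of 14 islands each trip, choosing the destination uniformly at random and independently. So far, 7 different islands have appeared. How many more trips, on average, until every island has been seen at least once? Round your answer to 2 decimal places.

36.30

With k distinct islands already seen, the next new one takes an expected 14/(14-k) trips.
Sum over k = 7,...,13: E = 14/7 + 14/6 + 14/5 + ... + 14/2 + 14/1 = 36.300.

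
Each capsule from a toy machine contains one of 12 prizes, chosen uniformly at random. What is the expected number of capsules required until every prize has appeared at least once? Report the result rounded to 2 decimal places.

37.24

The wait to go from k to k+1 distinct prizes is geometric with mean 12/(12-k).
E[T] = 12/12 + 12/11 + 12/10 + ... + 12/2 + 12/1 = 12·H_{12}.
H_{12} = 3.103, so E[T] = 37.239.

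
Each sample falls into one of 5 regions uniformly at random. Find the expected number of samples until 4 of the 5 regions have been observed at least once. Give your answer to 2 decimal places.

Going from k to k+1 distinct takes a geometric number of samples with mean 5/(5-k).
Sum over k = 0,...,3: E = 5/5 + 5/4 + 5/3 + 5/2 = 6.417.

6.42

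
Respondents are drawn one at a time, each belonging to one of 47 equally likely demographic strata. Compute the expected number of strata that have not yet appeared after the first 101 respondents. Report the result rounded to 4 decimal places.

For each stratum, P(unseen after 101) = (46/47)^101 = 0.11394.
By linearity of expectation, E[unseen] = 47·(46/47)^101 = 5.35495.

5.3549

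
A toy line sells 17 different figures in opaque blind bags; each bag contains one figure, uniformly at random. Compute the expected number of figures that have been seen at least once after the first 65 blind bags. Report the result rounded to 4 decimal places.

For each figure, P(seen in 65 blind bags) = 1 - (16/17)^65 = 0.98056.
By linearity of expectation, E[distinct seen] = 17·(1 - (16/17)^65) = 16.66958.

16.6696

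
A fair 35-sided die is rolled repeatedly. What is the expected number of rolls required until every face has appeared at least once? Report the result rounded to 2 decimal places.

After k distinct faces have appeared, the next roll gives a new one with probability (35-k)/35, so the expected wait for the (k+1)-th is 35/(35-k).
E[T] = 35/35 + 35/34 + 35/33 + ... + 35/2 + 35/1 = 35·H_{35}.
H_{35} = 4.147, so E[T] = 145.137.

145.14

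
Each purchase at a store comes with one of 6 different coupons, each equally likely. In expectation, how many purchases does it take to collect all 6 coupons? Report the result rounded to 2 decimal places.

14.70

After k distinct coupons have appeared, the next purchase gives a new one with probability (6-k)/6, so the expected wait for the (k+1)-th is 6/(6-k).
E[T] = 6/6 + 6/5 + 6/4 + 6/3 + 6/2 + 6/1 = 6·H_{6}.
H_{6} = 2.450, so E[T] = 14.700.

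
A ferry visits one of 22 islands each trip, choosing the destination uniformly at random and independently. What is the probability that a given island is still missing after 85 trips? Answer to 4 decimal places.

0.0192

On each trip the fixed island fails to appear with probability 21/22.
P(still missing after 85) = (21/22)^85 = 0.01917.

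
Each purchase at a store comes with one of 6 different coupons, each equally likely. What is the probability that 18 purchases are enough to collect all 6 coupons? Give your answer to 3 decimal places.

Let A_i be the event that coupon i is missing after 18 purchases. By inclusion–exclusion on the A_i,
P(all seen) = Σ_{j=0}^{6} (-1)^j C(6,j)((6-j)/6)^18
= 1.0000 - 0.2254 + 0.0101 - 0.0001 + 0.0000 - 0.0000 + 0.0000
= 0.7847.

0.785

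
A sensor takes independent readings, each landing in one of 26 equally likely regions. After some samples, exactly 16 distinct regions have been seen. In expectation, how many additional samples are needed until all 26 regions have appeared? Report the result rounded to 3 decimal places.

76.153

The wait to go from k to k+1 distinct regions is geometric with mean 26/(26-k).
Sum over k = 16,...,25: E = 26/10 + 26/9 + 26/8 + ... + 26/2 + 26/1 = 76.1532.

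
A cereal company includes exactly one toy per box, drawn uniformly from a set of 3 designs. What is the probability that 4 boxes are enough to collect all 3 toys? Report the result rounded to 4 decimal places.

By inclusion–exclusion over which toys are missing,
P(all seen) = Σ_{j=0}^{3} (-1)^j C(3,j)((3-j)/3)^4
= 1.00000 - 0.59259 + 0.03704 - 0.00000
= 0.44444.

0.4444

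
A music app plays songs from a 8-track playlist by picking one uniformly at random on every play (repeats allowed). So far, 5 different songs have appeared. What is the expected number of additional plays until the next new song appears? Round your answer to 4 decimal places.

2.6667

The number of plays until the next new song is geometric with success probability 3/8, so its mean is 8/3.
E = 8/3 = 2.66667.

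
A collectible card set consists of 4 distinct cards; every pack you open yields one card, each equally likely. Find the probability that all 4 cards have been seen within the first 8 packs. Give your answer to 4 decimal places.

0.6229

By inclusion–exclusion over which cards are missing,
P(all seen) = Σ_{j=0}^{4} (-1)^j C(4,j)((4-j)/4)^8
= 1.00000 - 0.40045 + 0.02344 - 0.00006 + 0.00000
= 0.62292.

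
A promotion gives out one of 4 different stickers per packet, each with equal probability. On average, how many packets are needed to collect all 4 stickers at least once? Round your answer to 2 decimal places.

8.33

Split into phases: going from k distinct to k+1 distinct takes on average 4/(4-k) packets.
E[T] = 4/4 + 4/3 + 4/2 + 4/1 = 4·H_{4}.
H_{4} = 2.083, so E[T] = 8.333.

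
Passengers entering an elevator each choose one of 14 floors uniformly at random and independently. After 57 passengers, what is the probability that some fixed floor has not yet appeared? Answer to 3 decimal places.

On each passenger the fixed floor fails to appear with probability 13/14.
P(still missing after 57) = (13/14)^57 = 0.0146.

0.015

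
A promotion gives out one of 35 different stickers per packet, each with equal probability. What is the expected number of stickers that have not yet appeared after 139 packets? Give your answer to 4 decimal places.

0.6226

For each sticker, P(unseen after 139) = (34/35)^139 = 0.01779.
By linearity of expectation, E[unseen] = 35·(34/35)^139 = 0.62256.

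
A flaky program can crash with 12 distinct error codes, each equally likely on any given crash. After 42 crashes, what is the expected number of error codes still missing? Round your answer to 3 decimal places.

0.311

For each error code, P(unseen after 42) = (11/12)^42 = 0.0259.
By linearity of expectation, E[unseen] = 12·(11/12)^42 = 0.3105.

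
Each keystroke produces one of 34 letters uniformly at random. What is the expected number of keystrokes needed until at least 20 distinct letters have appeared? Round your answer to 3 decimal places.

With k distinct letters already seen, the next new one arrives after an expected 34/(34-k) keystrokes.
Sum over k = 0,...,19: E = 34/34 + 34/33 + 34/32 + ... + 34/16 + 34/15 = 29.4660.

29.466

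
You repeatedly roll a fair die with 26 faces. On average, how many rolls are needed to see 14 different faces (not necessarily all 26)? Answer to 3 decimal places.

19.531

With k distinct faces already seen, the next new one arrives after an expected 26/(26-k) rolls.
Sum over k = 0,...,13: E = 26/26 + 26/25 + 26/24 + ... + 26/14 + 26/13 = 19.5314.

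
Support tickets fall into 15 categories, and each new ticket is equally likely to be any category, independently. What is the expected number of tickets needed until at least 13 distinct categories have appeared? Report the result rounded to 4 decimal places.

Going from k to k+1 distinct takes a geometric number of tickets with mean 15/(15-k).
Sum over k = 0,...,12: E = 15/15 + 15/14 + 15/13 + ... + 15/4 + 15/3 = 27.27343.

27.2734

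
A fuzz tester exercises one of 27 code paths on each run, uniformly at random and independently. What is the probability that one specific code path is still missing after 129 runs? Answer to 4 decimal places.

Each run misses the fixed code path with probability (27-1)/27 = 26/27, independently.
P(still missing after 129) = (26/27)^129 = 0.00768.

0.0077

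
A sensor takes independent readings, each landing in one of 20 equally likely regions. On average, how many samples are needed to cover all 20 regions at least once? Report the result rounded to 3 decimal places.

71.955

Split into phases: going from k distinct to k+1 distinct takes on average 20/(20-k) samples.
E[T] = 20/20 + 20/19 + 20/18 + ... + 20/2 + 20/1 = 20·H_{20}.
H_{20} = 3.5977, so E[T] = 71.9548.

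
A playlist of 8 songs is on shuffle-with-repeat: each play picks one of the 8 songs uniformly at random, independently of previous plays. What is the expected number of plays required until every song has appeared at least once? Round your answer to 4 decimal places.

Split into phases: going from k distinct to k+1 distinct takes on average 8/(8-k) plays.
E[T] = 8/8 + 8/7 + 8/6 + ... + 8/2 + 8/1 = 8·H_{8}.
H_{8} = 2.71786, so E[T] = 21.74286.

21.7429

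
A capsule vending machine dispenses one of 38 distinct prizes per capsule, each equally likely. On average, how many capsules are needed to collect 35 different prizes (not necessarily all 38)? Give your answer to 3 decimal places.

With k distinct prizes already seen, the next new one arrives after an expected 38/(38-k) capsules.
Sum over k = 0,...,34: E = 38/38 + 38/37 + 38/36 + ... + 38/5 + 38/4 = 90.9936.

90.994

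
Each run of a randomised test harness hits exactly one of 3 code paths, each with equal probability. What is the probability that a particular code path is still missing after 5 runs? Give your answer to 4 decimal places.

Each run misses the fixed code path with probability (3-1)/3 = 2/3, independently.
P(still missing after 5) = (2/3)^5 = 0.13169.

0.1317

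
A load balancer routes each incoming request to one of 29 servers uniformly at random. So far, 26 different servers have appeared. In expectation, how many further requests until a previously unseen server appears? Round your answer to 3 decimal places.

The number of requests until the next new server is geometric with success probability 3/29, so its mean is 29/3.
E = 29/3 = 9.6667.

9.667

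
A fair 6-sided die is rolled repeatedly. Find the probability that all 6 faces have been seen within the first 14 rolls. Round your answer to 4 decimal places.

0.5828

By inclusion–exclusion over which faces are missing,
P(all seen) = Σ_{j=0}^{6} (-1)^j C(6,j)((6-j)/6)^14
= 1.00000 - 0.46732 + 0.05138 - 0.00122 + 0.00000 - 0.00000 + 0.00000
= 0.58285.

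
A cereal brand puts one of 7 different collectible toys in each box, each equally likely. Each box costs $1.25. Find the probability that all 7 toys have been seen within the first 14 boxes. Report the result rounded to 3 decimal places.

Let A_i be the event that toy i is missing after 14 boxes. By inclusion–exclusion on the A_i,
P(all seen) = Σ_{j=0}^{7} (-1)^j C(7,j)((7-j)/7)^14
= 1.0000 - 0.8088 + 0.1890 - 0.0139 + 0.0002 - 0.0000 + 0.0000 - 0.0000
= 0.3666.

0.367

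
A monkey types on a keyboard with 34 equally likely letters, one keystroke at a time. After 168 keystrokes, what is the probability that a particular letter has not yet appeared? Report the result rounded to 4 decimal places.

Each keystroke misses the fixed letter with probability (34-1)/34 = 33/34, independently.
P(still missing after 168) = (33/34)^168 = 0.00664.

0.0066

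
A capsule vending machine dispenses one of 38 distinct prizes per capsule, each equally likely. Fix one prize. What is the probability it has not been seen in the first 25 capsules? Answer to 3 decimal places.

On each capsule the fixed prize fails to appear with probability 37/38.
P(still missing after 25) = (37/38)^25 = 0.5134.

0.513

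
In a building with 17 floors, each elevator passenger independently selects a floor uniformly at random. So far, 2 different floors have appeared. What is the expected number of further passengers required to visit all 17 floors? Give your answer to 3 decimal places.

The wait to go from k to k+1 distinct floors is geometric with mean 17/(17-k).
Sum over k = 2,...,16: E = 17/15 + 17/14 + 17/13 + ... + 17/2 + 17/1 = 56.4099.

56.410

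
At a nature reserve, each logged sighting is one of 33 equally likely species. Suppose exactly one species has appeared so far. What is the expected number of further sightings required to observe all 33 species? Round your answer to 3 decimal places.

From k distinct to k+1 distinct takes on average 33/(33-k) sightings.
Sum over k = 1,...,32: E = 33/32 + 33/31 + 33/30 + ... + 33/2 + 33/1 = 133.9303.

133.930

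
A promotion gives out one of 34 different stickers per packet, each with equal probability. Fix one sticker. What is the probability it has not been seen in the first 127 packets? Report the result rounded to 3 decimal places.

0.023

Each packet misses the fixed sticker with probability (34-1)/34 = 33/34, independently.
P(still missing after 127) = (33/34)^127 = 0.0226.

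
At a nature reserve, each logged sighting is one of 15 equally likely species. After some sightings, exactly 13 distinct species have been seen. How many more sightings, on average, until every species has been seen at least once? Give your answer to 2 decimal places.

22.50

The wait to go from k to k+1 distinct species is geometric with mean 15/(15-k).
Sum over k = 13,...,14: E = 15/2 + 15/1 = 22.500.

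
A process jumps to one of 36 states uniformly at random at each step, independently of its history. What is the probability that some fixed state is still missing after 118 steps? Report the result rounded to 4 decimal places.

On each step the fixed state fails to appear with probability 35/36.
P(still missing after 118) = (35/36)^118 = 0.03600.

0.0360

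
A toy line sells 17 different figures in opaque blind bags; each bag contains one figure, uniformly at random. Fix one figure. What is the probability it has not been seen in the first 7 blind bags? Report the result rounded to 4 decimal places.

0.6542

On each blind bag the fixed figure fails to appear with probability 16/17.
P(still missing after 7) = (16/17)^7 = 0.65418.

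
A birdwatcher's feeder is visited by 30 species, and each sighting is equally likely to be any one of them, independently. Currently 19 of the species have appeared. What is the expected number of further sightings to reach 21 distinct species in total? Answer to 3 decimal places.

The wait to go from k to k+1 distinct species is geometric with mean 30/(30-k).
Sum over k = 19,...,20: E = 30/11 + 30/10 = 5.7273.

5.727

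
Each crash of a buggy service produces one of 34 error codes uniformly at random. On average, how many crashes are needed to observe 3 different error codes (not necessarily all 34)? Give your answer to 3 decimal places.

With k distinct error codes already seen, the next new one arrives after an expected 34/(34-k) crashes.
Sum over k = 0,...,2: E = 34/34 + 34/33 + 34/32 = 3.0928.

3.093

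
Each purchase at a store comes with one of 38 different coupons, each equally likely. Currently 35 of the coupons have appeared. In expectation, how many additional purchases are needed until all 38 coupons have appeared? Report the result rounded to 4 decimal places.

69.6667

With k distinct coupons already seen, the next new one takes an expected 38/(38-k) purchases.
Sum over k = 35,...,37: E = 38/3 + 38/2 + 38/1 = 69.66667.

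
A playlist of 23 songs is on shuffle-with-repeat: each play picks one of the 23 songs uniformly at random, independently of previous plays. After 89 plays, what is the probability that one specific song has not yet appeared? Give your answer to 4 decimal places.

Each play misses the fixed song with probability (23-1)/23 = 22/23, independently.
P(still missing after 89) = (22/23)^89 = 0.01914.

0.0191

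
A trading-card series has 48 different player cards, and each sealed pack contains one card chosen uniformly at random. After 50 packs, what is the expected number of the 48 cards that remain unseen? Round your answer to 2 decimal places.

For each card, P(unseen after 50) = (47/48)^50 = 0.349.
By linearity of expectation, E[unseen] = 48·(47/48)^50 = 16.752.

16.75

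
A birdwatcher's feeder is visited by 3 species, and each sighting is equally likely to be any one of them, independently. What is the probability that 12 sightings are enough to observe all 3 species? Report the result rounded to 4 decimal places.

0.9769

Let A_i be the event that species i is missing after 12 sightings. By inclusion–exclusion on the A_i,
P(all seen) = Σ_{j=0}^{3} (-1)^j C(3,j)((3-j)/3)^12
= 1.00000 - 0.02312 + 0.00001 - 0.00000
= 0.97688.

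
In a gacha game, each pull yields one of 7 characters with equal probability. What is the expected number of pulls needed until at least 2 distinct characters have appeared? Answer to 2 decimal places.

2.17

With k distinct characters already seen, the next new one arrives after an expected 7/(7-k) pulls.
Sum over k = 0,...,1: E = 7/7 + 7/6 = 2.167.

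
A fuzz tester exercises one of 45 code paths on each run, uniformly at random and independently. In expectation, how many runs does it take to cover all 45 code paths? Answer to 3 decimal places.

Split into phases: going from k distinct to k+1 distinct takes on average 45/(45-k) runs.
E[T] = 45/45 + 45/44 + 45/43 + ... + 45/2 + 45/1 = 45·H_{45}.
H_{45} = 4.3949, so E[T] = 197.7727.

197.773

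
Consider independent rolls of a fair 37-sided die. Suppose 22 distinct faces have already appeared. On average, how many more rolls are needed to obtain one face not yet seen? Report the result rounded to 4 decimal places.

The number of rolls until the next new face is geometric with success probability 15/37, so its mean is 37/15.
E = 37/15 = 2.46667.

2.4667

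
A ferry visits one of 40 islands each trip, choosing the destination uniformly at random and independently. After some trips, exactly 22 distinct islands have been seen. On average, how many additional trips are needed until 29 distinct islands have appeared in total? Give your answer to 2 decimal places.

From k distinct to k+1 distinct takes on average 40/(40-k) trips.
Sum over k = 22,...,28: E = 40/18 + 40/17 + 40/16 + ... + 40/13 + 40/12 = 19.009.

19.01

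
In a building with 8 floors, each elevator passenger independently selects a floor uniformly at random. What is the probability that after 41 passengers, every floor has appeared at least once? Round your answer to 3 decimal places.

By inclusion–exclusion over which floors are missing,
P(all seen) = Σ_{j=0}^{8} (-1)^j C(8,j)((8-j)/8)^41
= 1.0000 - 0.0335 + 0.0002 - 0.0000 + 0.0000 - 0.0000 + 0.0000 - 0.0000 + 0.0000
= 0.9667.

0.967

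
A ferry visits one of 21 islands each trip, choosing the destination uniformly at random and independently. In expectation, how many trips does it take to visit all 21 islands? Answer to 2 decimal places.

76.55

Split into phases: going from k distinct to k+1 distinct takes on average 21/(21-k) trips.
E[T] = 21/21 + 21/20 + 21/19 + ... + 21/2 + 21/1 = 21·H_{21}.
H_{21} = 3.645, so E[T] = 76.553.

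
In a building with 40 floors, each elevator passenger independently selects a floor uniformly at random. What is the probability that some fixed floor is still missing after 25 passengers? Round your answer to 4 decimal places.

On each passenger the fixed floor fails to appear with probability 39/40.
P(still missing after 25) = (39/40)^25 = 0.53103.

0.5310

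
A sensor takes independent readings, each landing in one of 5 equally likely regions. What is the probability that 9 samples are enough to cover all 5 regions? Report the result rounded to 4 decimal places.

Let A_i be the event that region i is missing after 9 samples. By inclusion–exclusion on the A_i,
P(all seen) = Σ_{j=0}^{5} (-1)^j C(5,j)((5-j)/5)^9
= 1.00000 - 0.67109 + 0.10078 - 0.00262 + 0.00000 - 0.00000
= 0.42707.

0.4271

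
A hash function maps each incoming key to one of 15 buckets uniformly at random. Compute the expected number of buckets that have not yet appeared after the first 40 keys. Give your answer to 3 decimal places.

For each bucket, P(unseen after 40) = (14/15)^40 = 0.0633.
By linearity of expectation, E[unseen] = 15·(14/15)^40 = 0.9496.

0.950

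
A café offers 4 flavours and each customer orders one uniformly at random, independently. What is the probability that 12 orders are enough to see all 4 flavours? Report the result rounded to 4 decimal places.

0.8748

Let A_i be the event that flavour i is missing after 12 orders. By inclusion–exclusion on the A_i,
P(all seen) = Σ_{j=0}^{4} (-1)^j C(4,j)((4-j)/4)^12
= 1.00000 - 0.12671 + 0.00146 - 0.00000 + 0.00000
= 0.87476.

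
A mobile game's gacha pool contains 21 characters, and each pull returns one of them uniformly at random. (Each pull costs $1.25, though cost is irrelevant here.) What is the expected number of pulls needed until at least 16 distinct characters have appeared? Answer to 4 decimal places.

28.6025

Going from k to k+1 distinct takes a geometric number of pulls with mean 21/(21-k).
Sum over k = 0,...,15: E = 21/21 + 21/20 + 21/19 + ... + 21/7 + 21/6 = 28.60253.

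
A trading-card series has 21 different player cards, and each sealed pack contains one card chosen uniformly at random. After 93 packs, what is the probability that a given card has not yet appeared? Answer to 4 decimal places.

0.0107

On each pack the fixed card fails to appear with probability 20/21.
P(still missing after 93) = (20/21)^93 = 0.01070.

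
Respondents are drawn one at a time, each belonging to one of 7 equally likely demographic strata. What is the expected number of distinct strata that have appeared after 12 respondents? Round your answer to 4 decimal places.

For each stratum, P(seen in 12 respondents) = 1 - (6/7)^12 = 0.84273.
By linearity of expectation, E[distinct seen] = 7·(1 - (6/7)^12) = 5.89913.

5.8991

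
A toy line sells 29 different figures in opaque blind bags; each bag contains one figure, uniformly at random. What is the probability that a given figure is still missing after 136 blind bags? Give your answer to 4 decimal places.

0.0085

Each blind bag misses the fixed figure with probability (29-1)/29 = 28/29, independently.
P(still missing after 136) = (28/29)^136 = 0.00846.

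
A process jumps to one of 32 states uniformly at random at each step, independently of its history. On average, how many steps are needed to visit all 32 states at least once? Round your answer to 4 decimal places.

Split into phases: going from k distinct to k+1 distinct takes on average 32/(32-k) steps.
E[T] = 32/32 + 32/31 + 32/30 + ... + 32/2 + 32/1 = 32·H_{32}.
H_{32} = 4.05850, so E[T] = 129.87185.

129.8718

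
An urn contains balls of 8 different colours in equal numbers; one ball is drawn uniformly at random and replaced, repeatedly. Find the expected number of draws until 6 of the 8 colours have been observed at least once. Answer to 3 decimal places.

9.743

Going from k to k+1 distinct takes a geometric number of draws with mean 8/(8-k).
Sum over k = 0,...,5: E = 8/8 + 8/7 + 8/6 + 8/5 + 8/4 + 8/3 = 9.7429.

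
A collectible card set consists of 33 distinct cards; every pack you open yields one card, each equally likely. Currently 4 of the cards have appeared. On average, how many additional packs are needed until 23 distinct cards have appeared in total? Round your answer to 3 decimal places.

34.079

The wait to go from k to k+1 distinct cards is geometric with mean 33/(33-k).
Sum over k = 4,...,22: E = 33/29 + 33/28 + 33/27 + ... + 33/12 + 33/11 = 34.0786.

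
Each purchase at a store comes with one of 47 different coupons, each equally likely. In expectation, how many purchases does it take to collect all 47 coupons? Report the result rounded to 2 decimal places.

208.58

The wait to go from k to k+1 distinct coupons is geometric with mean 47/(47-k).
E[T] = 47/47 + 47/46 + 47/45 + ... + 47/2 + 47/1 = 47·H_{47}.
H_{47} = 4.438, so E[T] = 208.584.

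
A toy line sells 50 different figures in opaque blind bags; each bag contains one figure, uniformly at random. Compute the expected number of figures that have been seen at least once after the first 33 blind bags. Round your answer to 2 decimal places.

For each figure, P(seen in 33 blind bags) = 1 - (49/50)^33 = 0.487.
By linearity of expectation, E[distinct seen] = 50·(1 - (49/50)^33) = 24.330.

24.33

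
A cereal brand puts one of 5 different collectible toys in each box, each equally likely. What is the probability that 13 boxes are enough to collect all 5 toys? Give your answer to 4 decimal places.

Let A_i be the event that toy i is missing after 13 boxes. By inclusion–exclusion on the A_i,
P(all seen) = Σ_{j=0}^{5} (-1)^j C(5,j)((5-j)/5)^13
= 1.00000 - 0.27488 + 0.01306 - 0.00007 + 0.00000 - 0.00000
= 0.73812.

0.7381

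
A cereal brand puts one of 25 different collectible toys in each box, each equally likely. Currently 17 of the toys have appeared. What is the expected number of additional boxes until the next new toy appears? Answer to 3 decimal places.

3.125

Each box yields a new toy with probability (25-17)/25 = 8/25, so the wait is geometric with mean 25/8.
E = 25/8 = 3.1250.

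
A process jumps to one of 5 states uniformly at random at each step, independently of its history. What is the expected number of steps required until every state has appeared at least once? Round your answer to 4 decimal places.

After k distinct states have appeared, the next step gives a new one with probability (5-k)/5, so the expected wait for the (k+1)-th is 5/(5-k).
E[T] = 5/5 + 5/4 + 5/3 + 5/2 + 5/1 = 5·H_{5}.
H_{5} = 2.28333, so E[T] = 11.41667.

11.4167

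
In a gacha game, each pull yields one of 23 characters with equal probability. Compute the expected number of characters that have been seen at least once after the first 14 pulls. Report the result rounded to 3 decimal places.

10.656

For each character, P(seen in 14 pulls) = 1 - (22/23)^14 = 0.4633.
By linearity of expectation, E[distinct seen] = 23·(1 - (22/23)^14) = 10.6560.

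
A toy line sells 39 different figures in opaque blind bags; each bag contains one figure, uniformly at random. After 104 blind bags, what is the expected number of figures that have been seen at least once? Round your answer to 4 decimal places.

36.3828

For each figure, P(seen in 104 blind bags) = 1 - (38/39)^104 = 0.93289.
By linearity of expectation, E[distinct seen] = 39·(1 - (38/39)^104) = 36.38278.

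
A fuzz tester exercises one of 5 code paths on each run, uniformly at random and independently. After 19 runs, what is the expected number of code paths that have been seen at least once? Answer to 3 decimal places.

4.928

For each code path, P(seen in 19 runs) = 1 - (4/5)^19 = 0.9856.
By linearity of expectation, E[distinct seen] = 5·(1 - (4/5)^19) = 4.9279.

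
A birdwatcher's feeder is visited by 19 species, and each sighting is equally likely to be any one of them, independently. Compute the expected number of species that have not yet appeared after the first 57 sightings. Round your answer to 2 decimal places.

For each species, P(unseen after 57) = (18/19)^57 = 0.046.
By linearity of expectation, E[unseen] = 19·(18/19)^57 = 0.872.

0.87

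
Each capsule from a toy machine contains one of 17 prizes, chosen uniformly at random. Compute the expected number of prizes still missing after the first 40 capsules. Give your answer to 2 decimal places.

1.50

For each prize, P(unseen after 40) = (16/17)^40 = 0.088.
By linearity of expectation, E[unseen] = 17·(16/17)^40 = 1.504.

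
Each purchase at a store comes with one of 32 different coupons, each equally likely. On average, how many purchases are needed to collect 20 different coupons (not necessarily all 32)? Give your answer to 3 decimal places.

30.569

With k distinct coupons already seen, the next new one arrives after an expected 32/(32-k) purchases.
Sum over k = 0,...,19: E = 32/32 + 32/31 + 32/30 + ... + 32/14 + 32/13 = 30.5691.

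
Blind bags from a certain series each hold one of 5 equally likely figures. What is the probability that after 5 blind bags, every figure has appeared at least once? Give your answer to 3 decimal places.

0.038

By inclusion–exclusion over which figures are missing,
P(all seen) = Σ_{j=0}^{5} (-1)^j C(5,j)((5-j)/5)^5
= 1.0000 - 1.6384 + 0.7776 - 0.1024 + 0.0016 - 0.0000
= 0.0384.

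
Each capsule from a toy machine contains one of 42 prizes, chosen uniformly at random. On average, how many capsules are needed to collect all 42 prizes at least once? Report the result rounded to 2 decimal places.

181.72

Split into phases: going from k distinct to k+1 distinct takes on average 42/(42-k) capsules.
E[T] = 42/42 + 42/41 + 42/40 + ... + 42/2 + 42/1 = 42·H_{42}.
H_{42} = 4.327, so E[T] = 181.723.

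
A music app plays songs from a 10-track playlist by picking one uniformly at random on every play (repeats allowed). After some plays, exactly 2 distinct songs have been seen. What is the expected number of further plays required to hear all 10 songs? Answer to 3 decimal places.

27.179

The wait to go from k to k+1 distinct songs is geometric with mean 10/(10-k).
Sum over k = 2,...,9: E = 10/8 + 10/7 + 10/6 + ... + 10/2 + 10/1 = 27.1786.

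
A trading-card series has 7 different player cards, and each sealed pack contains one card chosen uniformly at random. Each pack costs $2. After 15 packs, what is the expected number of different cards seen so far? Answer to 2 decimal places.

6.31

For each card, P(seen in 15 packs) = 1 - (6/7)^15 = 0.901.
By linearity of expectation, E[distinct seen] = 7·(1 - (6/7)^15) = 6.307.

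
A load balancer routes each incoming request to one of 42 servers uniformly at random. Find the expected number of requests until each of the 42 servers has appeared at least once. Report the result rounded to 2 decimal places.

After k distinct servers have appeared, the next request gives a new one with probability (42-k)/42, so the expected wait for the (k+1)-th is 42/(42-k).
E[T] = 42/42 + 42/41 + 42/40 + ... + 42/2 + 42/1 = 42·H_{42}.
H_{42} = 4.327, so E[T] = 181.723.

181.72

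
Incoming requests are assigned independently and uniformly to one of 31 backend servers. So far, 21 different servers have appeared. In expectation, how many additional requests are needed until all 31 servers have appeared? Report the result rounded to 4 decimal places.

From k distinct to k+1 distinct takes on average 31/(31-k) requests.
Sum over k = 21,...,30: E = 31/10 + 31/9 + 31/8 + ... + 31/2 + 31/1 = 90.79802.

90.7980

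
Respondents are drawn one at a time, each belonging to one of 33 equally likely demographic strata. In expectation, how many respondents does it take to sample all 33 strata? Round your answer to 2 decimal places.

134.93

The wait to go from k to k+1 distinct strata is geometric with mean 33/(33-k).
E[T] = 33/33 + 33/32 + 33/31 + ... + 33/2 + 33/1 = 33·H_{33}.
H_{33} = 4.089, so E[T] = 134.930.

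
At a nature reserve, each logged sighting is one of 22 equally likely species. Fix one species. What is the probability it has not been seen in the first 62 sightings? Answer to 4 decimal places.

Each sighting misses the fixed species with probability (22-1)/22 = 21/22, independently.
P(still missing after 62) = (21/22)^62 = 0.05590.

0.0559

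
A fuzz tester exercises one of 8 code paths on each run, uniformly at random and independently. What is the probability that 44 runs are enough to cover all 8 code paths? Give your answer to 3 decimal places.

Let A_i be the event that code path i is missing after 44 runs. By inclusion–exclusion on the A_i,
P(all seen) = Σ_{j=0}^{8} (-1)^j C(8,j)((8-j)/8)^44
= 1.0000 - 0.0225 + 0.0001 - 0.0000 + 0.0000 - 0.0000 + 0.0000 - 0.0000 + 0.0000
= 0.9776.

0.978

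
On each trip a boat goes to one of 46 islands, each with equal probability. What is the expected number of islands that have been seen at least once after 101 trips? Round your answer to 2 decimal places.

41.00

For each island, P(seen in 101 trips) = 1 - (45/46)^101 = 0.891.
By linearity of expectation, E[distinct seen] = 46·(1 - (45/46)^101) = 41.003.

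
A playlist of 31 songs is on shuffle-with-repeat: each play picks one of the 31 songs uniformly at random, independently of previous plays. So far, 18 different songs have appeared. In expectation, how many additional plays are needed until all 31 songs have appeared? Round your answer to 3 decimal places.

98.584

With k distinct songs already seen, the next new one takes an expected 31/(31-k) plays.
Sum over k = 18,...,30: E = 31/13 + 31/12 + 31/11 + ... + 31/2 + 31/1 = 98.5841.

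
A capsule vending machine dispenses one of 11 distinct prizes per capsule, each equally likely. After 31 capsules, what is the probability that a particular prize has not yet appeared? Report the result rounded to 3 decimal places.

0.052

On each capsule the fixed prize fails to appear with probability 10/11.
P(still missing after 31) = (10/11)^31 = 0.0521.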